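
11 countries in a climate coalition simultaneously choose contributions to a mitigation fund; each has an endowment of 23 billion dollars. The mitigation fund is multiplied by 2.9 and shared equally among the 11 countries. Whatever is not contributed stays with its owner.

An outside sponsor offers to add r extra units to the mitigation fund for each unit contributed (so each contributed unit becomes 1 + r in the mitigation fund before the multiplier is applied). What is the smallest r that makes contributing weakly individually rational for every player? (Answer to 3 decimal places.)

2.793

With matching at rate r, one contributed unit becomes (1 + r) in the mitigation fund and returns 2.9 × (1 + r) / 11 to the contributor.
Setting this equal to 1: 1 + r = 11/2.9 = 3.7931.
So the minimum matching rate is r = 3.7931 − 1 = 2.793.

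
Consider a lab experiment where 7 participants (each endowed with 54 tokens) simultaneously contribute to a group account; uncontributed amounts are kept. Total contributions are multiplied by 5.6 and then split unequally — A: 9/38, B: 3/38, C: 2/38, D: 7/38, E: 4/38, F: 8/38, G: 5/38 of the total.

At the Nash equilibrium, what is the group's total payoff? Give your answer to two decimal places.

1123.20 tokens

Player j's private return per contributed unit is 5.6 × (j's share). Contributing is weakly dominant for j when that share is at least 1/5.6 = 0.1786, and contributing 0 is dominant otherwise.
A, D and F clear that bar, contributing 54 each; the remaining 4 contribute 0. Total contributed: 162.
The group account pays out 5.6 × 162 = 907.20 in total (split across the unequal shares, but the aggregate is all that matters for the group sum).
The 4 free-riders keep 54 each, adding 216. Group total = 216 + 907.20 = 1123.20.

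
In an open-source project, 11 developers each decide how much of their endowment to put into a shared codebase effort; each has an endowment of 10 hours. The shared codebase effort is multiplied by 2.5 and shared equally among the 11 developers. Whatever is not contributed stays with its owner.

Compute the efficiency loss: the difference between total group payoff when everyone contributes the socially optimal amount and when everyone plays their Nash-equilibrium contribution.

Each contributed unit returns 2.5/11 = 0.2273 to its contributor — below 1 — so contributing 0 is dominant for every player. At the Nash equilibrium everyone keeps their 10, and the group total is 11 × 10 = 110.
Each contributed unit returns 2.500 to the group as a whole (0.2273 to each of 11 players), which exceeds 1, so the social optimum is full contribution: group total = 2.500 × 110 = 275.00.
Efficiency loss = 275.00 − 110 = 165.00.

165.00 hours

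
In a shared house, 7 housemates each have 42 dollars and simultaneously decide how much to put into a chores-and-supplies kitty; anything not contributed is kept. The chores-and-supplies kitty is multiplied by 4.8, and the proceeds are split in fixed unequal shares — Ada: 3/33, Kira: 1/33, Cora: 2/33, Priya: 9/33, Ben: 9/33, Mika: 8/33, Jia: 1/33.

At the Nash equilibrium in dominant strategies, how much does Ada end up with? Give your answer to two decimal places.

Each unit j contributes comes back to j as 4.8 × (j's share), so j prefers to contribute only if that share exceeds 1/4.8 = 0.2083; otherwise keeping the unit dominates.
Priya, Ben and Mika clear that bar, contributing 42 each; the remaining 4 contribute 0. Total contributed: 126.
Ada keeps 42 and receives 4.8 × 126 × 3/33 = 54.98 from the chores-and-supplies kitty, for a payoff of 96.98.

96.98 dollars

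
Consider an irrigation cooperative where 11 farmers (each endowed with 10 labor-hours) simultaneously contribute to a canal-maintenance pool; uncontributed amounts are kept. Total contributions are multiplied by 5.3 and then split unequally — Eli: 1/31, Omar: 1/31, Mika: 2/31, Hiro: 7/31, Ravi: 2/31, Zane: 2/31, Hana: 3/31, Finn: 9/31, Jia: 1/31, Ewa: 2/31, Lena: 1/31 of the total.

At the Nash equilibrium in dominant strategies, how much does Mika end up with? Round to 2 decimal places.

16.84 labor-hours

Each unit j contributes comes back to j as 5.3 × (j's share), so j prefers to contribute only if that share exceeds 1/5.3 = 0.1887; otherwise keeping the unit dominates.
Hiro and Finn clear that bar, contributing 10 each; the remaining 9 contribute 0. Total contributed: 20.
Mika keeps 10 and receives 5.3 × 20 × 2/31 = 6.84 from the canal-maintenance pool, for a payoff of 16.84.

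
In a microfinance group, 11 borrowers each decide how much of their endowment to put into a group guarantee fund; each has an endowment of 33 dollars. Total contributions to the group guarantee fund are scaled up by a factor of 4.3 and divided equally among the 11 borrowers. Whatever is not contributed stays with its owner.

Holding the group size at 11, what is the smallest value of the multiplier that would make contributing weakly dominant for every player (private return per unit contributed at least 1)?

11

A contributed unit returns (multiplier)/11 to its contributor.
This reaches 1 exactly when the multiplier is 11.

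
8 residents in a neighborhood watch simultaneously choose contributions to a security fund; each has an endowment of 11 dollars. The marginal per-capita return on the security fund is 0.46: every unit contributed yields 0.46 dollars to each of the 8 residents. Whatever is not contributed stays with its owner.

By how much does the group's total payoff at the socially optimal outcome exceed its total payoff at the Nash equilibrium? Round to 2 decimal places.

235.84 dollars

The private return per contributed unit is 0.46 < 1, so contributing 0 is dominant for every player. At the Nash equilibrium everyone keeps their 11, and the group total is 8 × 11 = 88.
Each contributed unit returns 3.680 to the group as a whole (0.46 to each of 8 players), which exceeds 1, so the social optimum is full contribution: group total = 3.680 × 88 = 323.84.
Efficiency loss = 323.84 − 88 = 235.84.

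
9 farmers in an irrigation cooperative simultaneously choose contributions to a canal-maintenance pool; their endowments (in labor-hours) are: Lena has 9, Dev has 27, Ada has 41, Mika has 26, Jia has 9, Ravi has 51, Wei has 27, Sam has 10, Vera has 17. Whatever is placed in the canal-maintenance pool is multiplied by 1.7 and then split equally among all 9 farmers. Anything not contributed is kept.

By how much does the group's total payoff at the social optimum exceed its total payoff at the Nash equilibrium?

151.90 labor-hours

The private return per contributed unit is 1.7/9 = 0.1889 < 1 for every player regardless of endowment, so the Nash equilibrium is zero contribution and the group total is Σ E_j = 9 + 27 + 41 + 26 + 9 + 51 + 27 + 10 + 17 = 217.
Each contributed unit returns 1.700 to the group, so the social optimum is full contribution by everyone: group total = 1.700 × 217 = 368.90.
Efficiency loss = (1.700 − 1) × 217 = 151.90.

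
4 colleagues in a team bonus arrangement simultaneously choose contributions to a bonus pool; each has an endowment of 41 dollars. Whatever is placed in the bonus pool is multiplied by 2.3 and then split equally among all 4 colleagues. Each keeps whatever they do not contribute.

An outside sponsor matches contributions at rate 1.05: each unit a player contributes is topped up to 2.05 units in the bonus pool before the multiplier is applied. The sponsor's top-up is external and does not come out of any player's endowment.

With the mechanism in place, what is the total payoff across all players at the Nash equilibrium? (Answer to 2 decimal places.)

Under the mechanism each unit contributed yields 2.3 × 2.05 / 4 = 1.1788 back to its contributor per unit of net cost, which exceeds 1, making full contribution the dominant choice for everyone.
At the Nash equilibrium everyone contributes 41. Group total payoff = 2.3 × 2.05 × 164 = 773.26.

773.26 dollars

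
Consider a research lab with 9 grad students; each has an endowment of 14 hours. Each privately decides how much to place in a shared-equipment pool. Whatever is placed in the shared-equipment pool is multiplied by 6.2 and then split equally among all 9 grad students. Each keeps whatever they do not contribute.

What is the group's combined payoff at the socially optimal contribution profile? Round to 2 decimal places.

Each contributed unit returns 6.200 to the group as a whole (0.6889 to each of 9 players), which exceeds 1, so the social optimum is full contribution: group total = 6.200 × 126 = 781.20.

781.20 hours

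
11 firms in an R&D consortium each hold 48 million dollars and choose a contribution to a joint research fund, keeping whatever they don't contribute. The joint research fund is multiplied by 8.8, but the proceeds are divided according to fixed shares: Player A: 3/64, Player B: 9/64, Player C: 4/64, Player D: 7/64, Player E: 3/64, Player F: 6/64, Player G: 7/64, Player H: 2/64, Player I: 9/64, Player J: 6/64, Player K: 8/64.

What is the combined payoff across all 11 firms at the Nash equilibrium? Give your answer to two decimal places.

1651.20 million dollars

For player j, contributing a unit is worthwhile iff 8.8 × (j's share) ≥ 1, i.e. iff j's share is at least 0.1136.
Player B, Player I and Player K clear that bar, contributing 48 each; the remaining 8 contribute 0. Total contributed: 144.
The joint research fund pays out 8.8 × 144 = 1267.20 in total (split across the unequal shares, but the aggregate is all that matters for the group sum).
The 8 free-riders keep 48 each, adding 384. Group total = 384 + 1267.20 = 1651.20.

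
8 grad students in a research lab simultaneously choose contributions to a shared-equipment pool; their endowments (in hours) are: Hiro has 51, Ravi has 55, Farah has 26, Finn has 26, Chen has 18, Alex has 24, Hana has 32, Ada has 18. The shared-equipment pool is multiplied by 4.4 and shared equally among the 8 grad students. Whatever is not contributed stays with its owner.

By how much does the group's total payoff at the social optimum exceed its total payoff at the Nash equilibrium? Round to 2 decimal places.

850.00 hours

The private return per contributed unit is 4.4/8 = 0.5500 < 1 for every player regardless of endowment, so the Nash equilibrium is zero contribution and the group total is Σ E_j = 51 + 55 + 26 + 26 + 18 + 24 + 32 + 18 = 250.
Each contributed unit returns 4.400 to the group, so the social optimum is full contribution by everyone: group total = 4.400 × 250 = 1100.00.
Efficiency loss = (4.400 − 1) × 250 = 850.00.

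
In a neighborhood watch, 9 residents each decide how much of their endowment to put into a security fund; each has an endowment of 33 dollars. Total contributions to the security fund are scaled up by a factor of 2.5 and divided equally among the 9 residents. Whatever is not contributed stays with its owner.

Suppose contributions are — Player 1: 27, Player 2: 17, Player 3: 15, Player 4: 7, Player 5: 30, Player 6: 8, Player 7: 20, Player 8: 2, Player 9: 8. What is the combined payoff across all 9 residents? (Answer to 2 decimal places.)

Total contributed: 27 + 17 + 15 + 7 + 30 + 8 + 20 + 2 + 8 = 134; total kept: 9 × 33 − 134 = 163.
The security fund pays out 2.5 × 134 = 335.00 in aggregate.
Group total = 163 + 335.00 = 498.00.

498.00 dollars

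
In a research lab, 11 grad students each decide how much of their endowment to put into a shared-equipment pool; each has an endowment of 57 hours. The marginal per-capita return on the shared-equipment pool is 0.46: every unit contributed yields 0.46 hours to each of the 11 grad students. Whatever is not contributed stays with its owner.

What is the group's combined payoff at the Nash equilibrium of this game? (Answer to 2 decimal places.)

The private return per contributed unit is 0.46 < 1, so contributing 0 is dominant for every player. At the Nash equilibrium everyone keeps their 57, and the group total is 11 × 57 = 627.

627.00 hours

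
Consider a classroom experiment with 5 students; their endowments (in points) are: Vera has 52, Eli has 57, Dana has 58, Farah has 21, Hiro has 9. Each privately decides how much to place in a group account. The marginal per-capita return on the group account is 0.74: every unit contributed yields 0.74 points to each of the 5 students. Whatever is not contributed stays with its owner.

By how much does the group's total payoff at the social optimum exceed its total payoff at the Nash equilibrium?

531.90 points

The private return per contributed unit is 0.74 < 1 for everyone, so the Nash equilibrium is zero contribution and the group total is Σ E_j = 52 + 57 + 58 + 21 + 9 = 197.
Each contributed unit returns 3.700 to the group, so the social optimum is full contribution by everyone: group total = 3.700 × 197 = 728.90.
Efficiency loss = (3.700 − 1) × 197 = 531.90.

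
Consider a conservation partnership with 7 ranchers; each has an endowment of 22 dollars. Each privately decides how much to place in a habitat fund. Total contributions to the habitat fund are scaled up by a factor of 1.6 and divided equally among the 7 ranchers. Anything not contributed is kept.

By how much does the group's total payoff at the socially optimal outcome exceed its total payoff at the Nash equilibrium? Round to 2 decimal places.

92.40 dollars

Each contributed unit returns 1.6/7 = 0.2286 to its contributor — below 1 — so contributing 0 is dominant for every player. At the Nash equilibrium everyone keeps their 22, and the group total is 7 × 22 = 154.
Each contributed unit returns 1.600 to the group as a whole (0.2286 to each of 7 players), which exceeds 1, so the social optimum is full contribution: group total = 1.600 × 154 = 246.40.
Efficiency loss = 246.40 − 154 = 92.40.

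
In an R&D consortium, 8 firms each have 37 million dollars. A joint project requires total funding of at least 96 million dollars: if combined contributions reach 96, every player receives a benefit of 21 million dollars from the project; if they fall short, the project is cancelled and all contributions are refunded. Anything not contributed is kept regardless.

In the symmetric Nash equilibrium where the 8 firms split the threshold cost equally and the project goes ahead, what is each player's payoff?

Equal share of the threshold: 96/8 = 12.
At this profile no one gains by cutting their contribution: any cut drops the total below 96, the project is cancelled, contributions are refunded, and the deviator ends with 37, which is less than 37 − 12 + 21 = 46. Contributing more than 12 just wastes the excess. So contributing exactly 12 is a best response.
Each player's payoff: 37 − 12 + 21 = 46.

46 million dollars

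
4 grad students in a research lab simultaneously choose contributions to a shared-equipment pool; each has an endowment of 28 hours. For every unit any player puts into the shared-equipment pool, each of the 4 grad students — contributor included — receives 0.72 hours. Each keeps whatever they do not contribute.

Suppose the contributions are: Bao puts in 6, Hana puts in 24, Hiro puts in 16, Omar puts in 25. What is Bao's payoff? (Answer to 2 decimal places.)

Total contributed: 6 + 24 + 16 + 25 = 71.
Each receives 0.72 × 71 = 51.12 from the shared-equipment pool.
Bao keeps 28 − 6 = 22, so Bao's payoff is 22 + 51.12 = 73.12.

73.12 hours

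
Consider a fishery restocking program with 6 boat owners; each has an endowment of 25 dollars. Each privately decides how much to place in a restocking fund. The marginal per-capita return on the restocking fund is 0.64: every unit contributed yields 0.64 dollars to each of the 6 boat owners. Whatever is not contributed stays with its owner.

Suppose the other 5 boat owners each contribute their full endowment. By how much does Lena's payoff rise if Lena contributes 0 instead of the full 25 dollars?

Switching from a contribution of 25 to 0 lets Lena keep an extra 25 dollars, but lowers the restocking fund by 25, which costs Lena their own share of that drop: 0.64 × 25 = 16.00.
Net gain = 25 − 16.00 = 9.00. The private return per contributed unit (0.64) is below 1, so free-riding is indeed the best response regardless of what the others do.

9.00 dollars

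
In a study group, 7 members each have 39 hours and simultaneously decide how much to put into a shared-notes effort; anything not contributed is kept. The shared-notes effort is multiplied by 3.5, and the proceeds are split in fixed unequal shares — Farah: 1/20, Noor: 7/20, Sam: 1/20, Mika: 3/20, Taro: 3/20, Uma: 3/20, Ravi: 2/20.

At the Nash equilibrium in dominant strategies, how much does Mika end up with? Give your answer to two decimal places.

59.48 hours

Player j's private return per contributed unit is 3.5 × (j's share). Contributing is weakly dominant for j when that share is at least 1/3.5 = 0.2857, and contributing 0 is dominant otherwise.
The only share above 0.2857 is Noor's 7/20, contributing 39; the remaining 6 contribute 0. Total contributed: 39.
Mika keeps 39 and receives 3.5 × 39 × 3/20 = 20.48 from the shared-notes effort, for a payoff of 59.48.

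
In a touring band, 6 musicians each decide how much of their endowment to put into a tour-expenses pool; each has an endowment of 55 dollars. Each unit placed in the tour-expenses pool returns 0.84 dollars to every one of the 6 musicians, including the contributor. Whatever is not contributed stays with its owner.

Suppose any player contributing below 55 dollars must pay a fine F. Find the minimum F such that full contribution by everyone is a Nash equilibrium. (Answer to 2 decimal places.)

8.80 dollars

Given the others contribute fully, the best deviation is to contribute 0 (any partial contribution still incurs the fine and gives up units whose private return 0.84 is below 1).
Deviating from 55 to 0 saves 55 dollars but forfeits the deviator's share of the drop in the tour-expenses pool: 0.84 × 55 = 46.20.
So the deviation gain is 55 − 46.20 = 8.80, and the fine must be at least 8.80 dollars to wipe it out.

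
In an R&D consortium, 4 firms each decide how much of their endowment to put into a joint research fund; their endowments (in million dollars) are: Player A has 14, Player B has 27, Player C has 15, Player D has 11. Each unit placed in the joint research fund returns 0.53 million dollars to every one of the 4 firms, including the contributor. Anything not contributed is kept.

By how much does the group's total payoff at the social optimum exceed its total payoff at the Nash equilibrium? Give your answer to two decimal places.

75.04 million dollars

The private return per contributed unit is 0.53 < 1 for everyone, so the Nash equilibrium is zero contribution and the group total is Σ E_j = 14 + 27 + 15 + 11 = 67.
Each contributed unit returns 2.120 to the group, so the social optimum is full contribution by everyone: group total = 2.120 × 67 = 142.04.
Efficiency loss = (2.120 − 1) × 67 = 75.04.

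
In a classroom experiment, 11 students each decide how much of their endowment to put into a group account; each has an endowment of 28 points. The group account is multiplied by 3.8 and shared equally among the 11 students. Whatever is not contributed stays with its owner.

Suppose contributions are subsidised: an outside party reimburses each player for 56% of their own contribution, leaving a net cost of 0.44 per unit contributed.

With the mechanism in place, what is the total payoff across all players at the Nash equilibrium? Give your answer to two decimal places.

308.00 points

The effective private return is (3.8/11) / 0.44 = 0.7851, which is still under 1, so the mechanism doesn't change anyone's dominant strategy: zero contribution.
Everyone keeps their endowment and the group total is 11 × 28 = 308.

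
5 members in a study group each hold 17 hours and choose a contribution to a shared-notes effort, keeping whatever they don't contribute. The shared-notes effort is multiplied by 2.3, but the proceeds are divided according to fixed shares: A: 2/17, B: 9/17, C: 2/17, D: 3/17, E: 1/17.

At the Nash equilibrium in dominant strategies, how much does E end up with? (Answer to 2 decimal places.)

19.30 hours

For player j, contributing a unit is worthwhile iff 2.3 × (j's share) ≥ 1, i.e. iff j's share is at least 0.4348.
B alone (share 9/17) is above the threshold, contributing 17; the remaining 4 contribute 0. Total contributed: 17.
E keeps 17 and receives 2.3 × 17 × 1/17 = 2.30 from the shared-notes effort, for a payoff of 19.30.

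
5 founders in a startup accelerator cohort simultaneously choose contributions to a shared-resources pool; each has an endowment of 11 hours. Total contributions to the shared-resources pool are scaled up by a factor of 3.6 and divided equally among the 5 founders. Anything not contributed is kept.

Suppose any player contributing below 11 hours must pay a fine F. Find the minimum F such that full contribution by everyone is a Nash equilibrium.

Given the others contribute fully, the best deviation is to contribute 0 (any partial contribution still incurs the fine and gives up units whose private return 0.7200 is below 1).
Deviating from 11 to 0 saves 11 hours but forfeits the deviator's share of the drop in the shared-resources pool: 3.6/5 × 11 = 7.92.
So the deviation gain is 11 − 7.92 = 3.08, and the fine must be at least 3.08 hours to wipe it out.

3.08 hours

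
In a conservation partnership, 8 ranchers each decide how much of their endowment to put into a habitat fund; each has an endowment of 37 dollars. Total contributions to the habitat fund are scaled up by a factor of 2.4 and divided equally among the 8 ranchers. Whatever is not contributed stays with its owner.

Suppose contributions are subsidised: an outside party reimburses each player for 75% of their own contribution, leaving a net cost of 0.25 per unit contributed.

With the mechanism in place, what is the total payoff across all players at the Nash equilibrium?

932.40 dollars

The effective private return per unit is now (2.4/8) / 0.25 = 1.2000 > 1, so every player's dominant strategy flips to full contribution.
At the Nash equilibrium everyone contributes 37. Group total payoff = 8 × (37 × 0.75 + 2.4 × 37) = 932.40.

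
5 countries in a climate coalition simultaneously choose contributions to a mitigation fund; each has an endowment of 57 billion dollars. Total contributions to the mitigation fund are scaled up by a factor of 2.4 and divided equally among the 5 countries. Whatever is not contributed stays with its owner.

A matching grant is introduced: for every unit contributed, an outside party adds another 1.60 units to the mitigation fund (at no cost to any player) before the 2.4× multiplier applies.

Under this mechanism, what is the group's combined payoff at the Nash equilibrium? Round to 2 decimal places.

1778.40 billion dollars

Under the mechanism each unit contributed yields 2.4 × 2.60 / 5 = 1.2480 back to its contributor per unit of net cost, which exceeds 1, making full contribution the dominant choice for everyone.
So the Nash equilibrium is full contribution by all 5; the group earns 2.4 × 2.60 × 285 = 1778.40.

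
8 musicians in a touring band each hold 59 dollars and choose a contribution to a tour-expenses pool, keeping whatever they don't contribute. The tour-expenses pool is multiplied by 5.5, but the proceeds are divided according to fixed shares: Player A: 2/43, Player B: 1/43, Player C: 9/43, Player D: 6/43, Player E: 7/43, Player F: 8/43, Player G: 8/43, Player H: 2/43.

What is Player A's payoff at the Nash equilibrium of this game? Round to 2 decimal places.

104.28 dollars

Player j's private return per contributed unit is 5.5 × (j's share). Contributing is weakly dominant for j when that share is at least 1/5.5 = 0.1818, and contributing 0 is dominant otherwise.
Player C, Player F and Player G are above the threshold, contributing 59 each; the remaining 5 contribute 0. Total contributed: 177.
Player A keeps 59 and receives 5.5 × 177 × 2/43 = 45.28 from the tour-expenses pool, for a payoff of 104.28.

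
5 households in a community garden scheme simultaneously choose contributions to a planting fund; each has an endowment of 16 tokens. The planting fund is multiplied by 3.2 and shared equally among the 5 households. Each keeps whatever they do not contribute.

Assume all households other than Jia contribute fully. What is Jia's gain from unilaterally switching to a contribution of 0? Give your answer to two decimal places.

5.76 tokens

Switching from a contribution of 16 to 0 lets Jia keep an extra 16 tokens, but lowers the planting fund by 16, which costs Jia their own share of that drop: 3.2/5 × 16 = 10.24.
Net gain = 16 − 10.24 = 5.76. The private return per contributed unit (0.6400) is below 1, so free-riding is indeed the best response regardless of what the others do.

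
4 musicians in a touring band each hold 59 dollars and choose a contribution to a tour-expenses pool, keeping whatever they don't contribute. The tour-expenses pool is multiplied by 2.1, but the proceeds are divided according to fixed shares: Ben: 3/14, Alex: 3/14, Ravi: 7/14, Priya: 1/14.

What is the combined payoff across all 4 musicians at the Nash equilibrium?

For player j, contributing a unit is worthwhile iff 2.1 × (j's share) ≥ 1, i.e. iff j's share is at least 0.4762.
Ravi alone (share 7/14) is above the threshold, contributing 59; the remaining 3 contribute 0. Total contributed: 59.
The tour-expenses pool pays out 2.1 × 59 = 123.90 in total (split across the unequal shares, but the aggregate is all that matters for the group sum).
The 3 free-riders keep 59 each, adding 177. Group total = 177 + 123.90 = 300.90.

300.90 dollars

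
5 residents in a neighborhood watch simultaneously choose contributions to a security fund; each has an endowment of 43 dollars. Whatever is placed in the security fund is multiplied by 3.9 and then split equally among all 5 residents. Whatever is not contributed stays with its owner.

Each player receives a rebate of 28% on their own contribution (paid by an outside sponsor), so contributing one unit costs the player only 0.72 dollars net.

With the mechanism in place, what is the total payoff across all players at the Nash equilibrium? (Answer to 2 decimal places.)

With the mechanism, a contributed unit returns (3.9/5) / 0.72 = 1.0833 per unit of net cost to the contributor — now above 1 — so contributing fully is weakly dominant for every player.
At the Nash equilibrium everyone contributes 43. Group total payoff = 5 × (43 × 0.28 + 3.9 × 43) = 898.70.

898.70 dollars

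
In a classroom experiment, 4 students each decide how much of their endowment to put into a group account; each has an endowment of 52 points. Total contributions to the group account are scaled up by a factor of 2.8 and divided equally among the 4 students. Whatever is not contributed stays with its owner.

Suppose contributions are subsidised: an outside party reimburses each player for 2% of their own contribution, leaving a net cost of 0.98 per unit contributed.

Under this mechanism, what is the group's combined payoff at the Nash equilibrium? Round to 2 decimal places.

Even with the mechanism, each unit contributed returns only (2.8/4) / 0.98 = 0.7143 per unit of net cost, so contributing nothing is still dominant.
Everyone keeps their endowment and the group total is 4 × 52 = 208.

208.00 points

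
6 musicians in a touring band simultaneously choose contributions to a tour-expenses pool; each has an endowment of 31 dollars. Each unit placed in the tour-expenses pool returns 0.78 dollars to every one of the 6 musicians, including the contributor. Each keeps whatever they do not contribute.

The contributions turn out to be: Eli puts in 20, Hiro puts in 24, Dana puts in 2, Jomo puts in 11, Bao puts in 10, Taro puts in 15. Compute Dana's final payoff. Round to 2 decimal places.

92.96 dollars

Total contributed: 20 + 24 + 2 + 11 + 10 + 15 = 82.
Each receives 0.78 × 82 = 63.96 from the tour-expenses pool.
Dana keeps 31 − 2 = 29, so Dana's payoff is 29 + 63.96 = 92.96.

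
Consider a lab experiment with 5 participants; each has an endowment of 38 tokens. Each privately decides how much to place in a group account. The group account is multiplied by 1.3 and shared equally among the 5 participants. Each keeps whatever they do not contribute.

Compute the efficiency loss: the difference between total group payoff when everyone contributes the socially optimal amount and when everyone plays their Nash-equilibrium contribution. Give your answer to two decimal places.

57.00 tokens

Each contributed unit returns 1.3/5 = 0.2600 to its contributor — below 1 — so contributing 0 is dominant for every player. At the Nash equilibrium everyone keeps their 38, and the group total is 5 × 38 = 190.
Each contributed unit returns 1.300 to the group as a whole (0.2600 to each of 5 players), which exceeds 1, so the social optimum is full contribution: group total = 1.300 × 190 = 247.00.
Efficiency loss = 247.00 − 190 = 57.00.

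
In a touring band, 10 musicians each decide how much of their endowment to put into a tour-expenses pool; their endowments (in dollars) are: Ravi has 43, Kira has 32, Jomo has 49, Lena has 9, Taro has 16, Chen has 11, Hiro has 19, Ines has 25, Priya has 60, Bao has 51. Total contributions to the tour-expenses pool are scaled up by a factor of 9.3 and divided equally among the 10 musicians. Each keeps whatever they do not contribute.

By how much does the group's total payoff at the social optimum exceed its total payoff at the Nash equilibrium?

2614.50 dollars

The private return per contributed unit is 9.3/10 = 0.9300 < 1 for every player regardless of endowment, so the Nash equilibrium is zero contribution and the group total is Σ E_j = 43 + 32 + 49 + 9 + 16 + 11 + 19 + 25 + 60 + 51 = 315.
Each contributed unit returns 9.300 to the group, so the social optimum is full contribution by everyone: group total = 9.300 × 315 = 2929.50.
Efficiency loss = (9.300 − 1) × 315 = 2614.50.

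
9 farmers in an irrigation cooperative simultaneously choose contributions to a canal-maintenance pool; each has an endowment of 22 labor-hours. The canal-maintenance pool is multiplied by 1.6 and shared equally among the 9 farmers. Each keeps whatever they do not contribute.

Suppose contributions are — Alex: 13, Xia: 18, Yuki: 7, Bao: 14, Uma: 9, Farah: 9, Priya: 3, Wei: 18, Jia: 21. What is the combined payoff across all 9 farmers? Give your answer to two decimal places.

Total contributed: 13 + 18 + 7 + 14 + 9 + 9 + 3 + 18 + 21 = 112; total kept: 9 × 22 − 112 = 86.
The canal-maintenance pool pays out 1.6 × 112 = 179.20 in aggregate.
Group total = 86 + 179.20 = 265.20.

265.20 labor-hours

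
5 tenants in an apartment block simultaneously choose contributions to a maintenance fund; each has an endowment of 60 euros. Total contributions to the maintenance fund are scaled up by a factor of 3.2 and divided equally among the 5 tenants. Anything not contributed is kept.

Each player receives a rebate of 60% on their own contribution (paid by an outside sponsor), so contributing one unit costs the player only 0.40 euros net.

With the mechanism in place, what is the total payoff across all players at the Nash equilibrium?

1140.00 euros

Under the mechanism each unit contributed yields (3.2/5) / 0.40 = 1.6000 back to its contributor per unit of net cost, which exceeds 1, making full contribution the dominant choice for everyone.
So the Nash equilibrium is full contribution by all 5; the group earns 5 × (60 × 0.60 + 3.2 × 60) = 1140.00.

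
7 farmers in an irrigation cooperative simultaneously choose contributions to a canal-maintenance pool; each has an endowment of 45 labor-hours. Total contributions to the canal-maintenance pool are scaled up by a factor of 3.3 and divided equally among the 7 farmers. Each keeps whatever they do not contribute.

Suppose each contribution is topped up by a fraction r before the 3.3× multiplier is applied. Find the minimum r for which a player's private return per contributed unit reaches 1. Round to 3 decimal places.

1.121

With matching at rate r, one contributed unit becomes (1 + r) in the canal-maintenance pool and returns 3.3 × (1 + r) / 7 to the contributor.
Setting this equal to 1: 1 + r = 7/3.3 = 2.1212.
So the minimum matching rate is r = 2.1212 − 1 = 1.121.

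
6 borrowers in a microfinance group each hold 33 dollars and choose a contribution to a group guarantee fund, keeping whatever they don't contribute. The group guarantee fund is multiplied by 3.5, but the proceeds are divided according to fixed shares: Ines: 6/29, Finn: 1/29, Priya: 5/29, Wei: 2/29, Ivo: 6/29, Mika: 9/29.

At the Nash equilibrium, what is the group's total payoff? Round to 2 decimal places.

For player j, contributing a unit is worthwhile iff 3.5 × (j's share) ≥ 1, i.e. iff j's share is at least 0.2857.
The only share above 0.2857 is Mika's 9/29, contributing 33; the remaining 5 contribute 0. Total contributed: 33.
The group guarantee fund pays out 3.5 × 33 = 115.50 in total (split across the unequal shares, but the aggregate is all that matters for the group sum).
The 5 free-riders keep 33 each, adding 165. Group total = 165 + 115.50 = 280.50.

280.50 dollars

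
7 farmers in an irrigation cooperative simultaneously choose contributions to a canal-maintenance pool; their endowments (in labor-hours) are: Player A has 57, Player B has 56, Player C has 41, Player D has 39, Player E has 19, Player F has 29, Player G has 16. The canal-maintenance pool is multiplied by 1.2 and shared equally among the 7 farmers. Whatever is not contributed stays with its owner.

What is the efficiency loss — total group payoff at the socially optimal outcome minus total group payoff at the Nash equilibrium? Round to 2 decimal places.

The private return per contributed unit is 1.2/7 = 0.1714 < 1 for every player regardless of endowment, so the Nash equilibrium is zero contribution and the group total is Σ E_j = 57 + 56 + 41 + 39 + 19 + 29 + 16 = 257.
Each contributed unit returns 1.200 to the group, so the social optimum is full contribution by everyone: group total = 1.200 × 257 = 308.40.
Efficiency loss = (1.200 − 1) × 257 = 51.40.

51.40 labor-hours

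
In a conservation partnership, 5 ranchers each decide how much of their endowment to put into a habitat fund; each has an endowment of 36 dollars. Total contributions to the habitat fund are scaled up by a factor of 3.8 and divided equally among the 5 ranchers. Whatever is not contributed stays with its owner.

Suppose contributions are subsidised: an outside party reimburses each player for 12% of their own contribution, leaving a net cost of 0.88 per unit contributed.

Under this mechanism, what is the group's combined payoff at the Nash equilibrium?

The effective private return is (3.8/5) / 0.88 = 0.8636, which is still under 1, so the mechanism doesn't change anyone's dominant strategy: zero contribution.
At the Nash equilibrium no one contributes; group total payoff = 5 × 36 = 180.

180.00 dollars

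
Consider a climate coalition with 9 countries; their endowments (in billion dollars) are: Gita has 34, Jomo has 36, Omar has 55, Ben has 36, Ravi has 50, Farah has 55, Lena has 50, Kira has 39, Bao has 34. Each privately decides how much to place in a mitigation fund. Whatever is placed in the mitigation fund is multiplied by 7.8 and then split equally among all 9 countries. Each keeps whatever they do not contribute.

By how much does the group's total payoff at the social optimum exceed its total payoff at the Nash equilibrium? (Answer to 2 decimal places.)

The private return per contributed unit is 7.8/9 = 0.8667 < 1 for every player regardless of endowment, so the Nash equilibrium is zero contribution and the group total is Σ E_j = 34 + 36 + 55 + 36 + 50 + 55 + 50 + 39 + 34 = 389.
Each contributed unit returns 7.800 to the group, so the social optimum is full contribution by everyone: group total = 7.800 × 389 = 3034.20.
Efficiency loss = (7.800 − 1) × 389 = 2645.20.

2645.20 billion dollars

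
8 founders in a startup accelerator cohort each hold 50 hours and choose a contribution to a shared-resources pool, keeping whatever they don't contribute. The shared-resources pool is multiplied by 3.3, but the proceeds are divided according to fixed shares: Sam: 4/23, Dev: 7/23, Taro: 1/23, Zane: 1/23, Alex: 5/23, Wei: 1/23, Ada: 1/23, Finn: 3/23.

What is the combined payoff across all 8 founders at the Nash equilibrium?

515.00 hours

Player j's private return per contributed unit is 3.3 × (j's share). Contributing is weakly dominant for j when that share is at least 1/3.3 = 0.3030, and contributing 0 is dominant otherwise.
Dev alone (share 7/23) is above the threshold, contributing 50; the remaining 7 contribute 0. Total contributed: 50.
The shared-resources pool pays out 3.3 × 50 = 165.00 in total (split across the unequal shares, but the aggregate is all that matters for the group sum).
The 7 free-riders keep 50 each, adding 350. Group total = 350 + 165.00 = 515.00.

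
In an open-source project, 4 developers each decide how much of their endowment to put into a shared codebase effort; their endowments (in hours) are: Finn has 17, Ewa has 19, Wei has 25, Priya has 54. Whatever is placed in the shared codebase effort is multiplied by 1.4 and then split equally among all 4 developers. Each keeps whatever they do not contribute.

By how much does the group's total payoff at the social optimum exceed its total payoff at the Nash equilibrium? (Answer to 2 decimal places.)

46.00 hours

The private return per contributed unit is 1.4/4 = 0.3500 < 1 for every player regardless of endowment, so the Nash equilibrium is zero contribution and the group total is Σ E_j = 17 + 19 + 25 + 54 = 115.
Each contributed unit returns 1.400 to the group, so the social optimum is full contribution by everyone: group total = 1.400 × 115 = 161.00.
Efficiency loss = (1.400 − 1) × 115 = 46.00.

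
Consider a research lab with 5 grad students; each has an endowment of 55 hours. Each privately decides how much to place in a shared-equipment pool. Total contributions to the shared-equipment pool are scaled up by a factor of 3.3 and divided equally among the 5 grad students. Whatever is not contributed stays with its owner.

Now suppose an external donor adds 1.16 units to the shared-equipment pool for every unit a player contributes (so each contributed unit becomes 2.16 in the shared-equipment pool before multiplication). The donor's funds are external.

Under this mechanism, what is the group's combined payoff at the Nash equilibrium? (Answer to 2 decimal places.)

The effective private return per unit is now 3.3 × 2.16 / 5 = 1.4256 > 1, so every player's dominant strategy flips to full contribution.
At the Nash equilibrium everyone contributes 55. Group total payoff = 3.3 × 2.16 × 275 = 1960.20.

1960.20 hours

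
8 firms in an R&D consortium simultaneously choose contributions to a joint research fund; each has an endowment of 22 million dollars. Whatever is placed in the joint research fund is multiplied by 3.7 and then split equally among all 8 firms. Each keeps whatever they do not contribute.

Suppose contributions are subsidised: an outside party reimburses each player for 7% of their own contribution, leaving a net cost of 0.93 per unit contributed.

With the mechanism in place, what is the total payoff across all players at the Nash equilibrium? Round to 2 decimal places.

176.00 million dollars

With the mechanism, a contributed unit returns (3.7/8) / 0.93 = 0.4973 per unit of net cost — still below 1 — so contributing 0 remains dominant for every player.
At the Nash equilibrium no one contributes; group total payoff = 8 × 22 = 176.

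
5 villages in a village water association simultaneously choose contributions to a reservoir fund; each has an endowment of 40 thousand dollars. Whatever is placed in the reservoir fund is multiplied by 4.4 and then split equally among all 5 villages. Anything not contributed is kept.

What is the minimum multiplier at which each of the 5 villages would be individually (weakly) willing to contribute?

A contributed unit returns (multiplier)/5 to its contributor.
This reaches 1 exactly when the multiplier is 5.

5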